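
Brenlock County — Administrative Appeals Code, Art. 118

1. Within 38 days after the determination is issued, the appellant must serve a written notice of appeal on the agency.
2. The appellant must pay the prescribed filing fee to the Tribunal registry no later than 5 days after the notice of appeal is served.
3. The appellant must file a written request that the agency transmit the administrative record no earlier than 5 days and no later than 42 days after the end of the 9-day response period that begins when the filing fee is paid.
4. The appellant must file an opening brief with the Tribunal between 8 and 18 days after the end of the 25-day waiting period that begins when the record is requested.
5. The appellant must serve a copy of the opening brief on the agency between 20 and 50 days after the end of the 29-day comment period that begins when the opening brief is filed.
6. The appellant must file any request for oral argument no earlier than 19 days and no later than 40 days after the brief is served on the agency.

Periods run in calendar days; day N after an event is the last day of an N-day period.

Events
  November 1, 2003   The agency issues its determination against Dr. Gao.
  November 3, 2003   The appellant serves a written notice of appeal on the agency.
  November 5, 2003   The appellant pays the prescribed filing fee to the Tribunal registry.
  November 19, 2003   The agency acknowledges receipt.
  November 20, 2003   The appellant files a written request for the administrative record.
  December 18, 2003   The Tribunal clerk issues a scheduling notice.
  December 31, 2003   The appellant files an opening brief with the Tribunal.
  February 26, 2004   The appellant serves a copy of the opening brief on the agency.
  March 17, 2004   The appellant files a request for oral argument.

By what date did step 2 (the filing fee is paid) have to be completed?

November 8, 2003

Step 2 runs from November 3, 2003, when the notice of appeal is served. 5 days after November 3, 2003 is November 8, 2003.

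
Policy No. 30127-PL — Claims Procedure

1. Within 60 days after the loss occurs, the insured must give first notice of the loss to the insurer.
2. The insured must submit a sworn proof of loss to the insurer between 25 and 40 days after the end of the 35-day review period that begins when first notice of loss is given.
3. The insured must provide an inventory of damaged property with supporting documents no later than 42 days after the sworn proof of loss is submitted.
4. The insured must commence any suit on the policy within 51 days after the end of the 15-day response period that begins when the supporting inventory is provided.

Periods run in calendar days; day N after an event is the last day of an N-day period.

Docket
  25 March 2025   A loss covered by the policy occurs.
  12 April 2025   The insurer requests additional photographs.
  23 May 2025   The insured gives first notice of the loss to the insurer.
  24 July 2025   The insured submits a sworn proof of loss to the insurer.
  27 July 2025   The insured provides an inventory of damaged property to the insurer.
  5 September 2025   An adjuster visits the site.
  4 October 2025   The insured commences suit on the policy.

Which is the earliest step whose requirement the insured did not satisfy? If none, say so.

Step 4

Step 1 — counting 60 days from 25 March 2025 (when the loss occurs) gives a deadline of 24 May 2025; 23 May 2025 is within that limit.
Step 2 — 25 and 40 days from 27 June 2025 (end of the 35-day review period, which began when first notice of loss is given on 23 May 2025) are 22 July 2025 and 6 August 2025 respectively; done 24 July 2025, which is between those dates.
Step 3 — counting 42 days from 24 July 2025 (when the sworn proof of loss is submitted) gives a deadline of 4 September 2025; done 27 July 2025 — timely.
Step 4 — counting 51 days from 11 August 2025 (end of the 15-day response period, which began when the supporting inventory is provided on 27 July 2025) gives a deadline of 1 October 2025; 4 October 2025 misses that deadline by 3 days.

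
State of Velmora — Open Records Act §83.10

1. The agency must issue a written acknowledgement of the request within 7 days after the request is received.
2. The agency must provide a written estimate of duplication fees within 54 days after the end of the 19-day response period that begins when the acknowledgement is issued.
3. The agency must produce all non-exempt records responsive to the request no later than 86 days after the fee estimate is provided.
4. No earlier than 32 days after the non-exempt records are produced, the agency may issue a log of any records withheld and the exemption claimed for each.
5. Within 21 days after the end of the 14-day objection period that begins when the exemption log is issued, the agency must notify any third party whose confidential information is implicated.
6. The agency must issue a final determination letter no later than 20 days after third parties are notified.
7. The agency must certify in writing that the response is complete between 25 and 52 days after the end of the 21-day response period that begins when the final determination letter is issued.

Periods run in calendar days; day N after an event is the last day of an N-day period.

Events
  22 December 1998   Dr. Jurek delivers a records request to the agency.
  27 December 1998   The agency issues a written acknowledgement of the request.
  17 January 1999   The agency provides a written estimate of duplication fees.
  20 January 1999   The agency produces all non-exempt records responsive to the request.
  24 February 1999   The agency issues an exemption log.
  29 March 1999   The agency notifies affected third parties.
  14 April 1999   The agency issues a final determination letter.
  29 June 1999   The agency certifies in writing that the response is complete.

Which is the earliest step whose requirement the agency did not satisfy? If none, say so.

Step 1: 7 days after 22 December 1998 (when the request is received) is 29 December 1998; 27 December 1998 is within that limit.
Step 2: 54 days after 15 January 1999 (end of the 19-day response period, which began when the acknowledgement is issued on 27 December 1998) is 10 March 1999; completed 17 January 1999, before the deadline.
Step 3: 86 days after 17 January 1999 (when the fee estimate is provided) is 13 April 1999; completed 20 January 1999, before the deadline.
Step 4: the earliest permitted date is 32 days after 20 January 1999 (when the non-exempt records are produced), i.e. 21 February 1999; 24 February 1999 is on or after that date.
Step 5: 21 days after 10 March 1999 (end of the 14-day objection period, which began when the exemption log is issued on 24 February 1999) is 31 March 1999; done 29 March 1999 — timely.
Step 6: 20 days after 29 March 1999 (when third parties are notified) is 18 April 1999; completed 14 April 1999, before the deadline.
Step 7: the window is 25–52 days after 5 May 1999 (end of the 21-day response period, which began when the final determination letter is issued on 14 April 1999), so 30 May 1999 through 26 June 1999; done 29 June 1999 — 3 days after the window closed.
Later steps need not be reached.

Step 7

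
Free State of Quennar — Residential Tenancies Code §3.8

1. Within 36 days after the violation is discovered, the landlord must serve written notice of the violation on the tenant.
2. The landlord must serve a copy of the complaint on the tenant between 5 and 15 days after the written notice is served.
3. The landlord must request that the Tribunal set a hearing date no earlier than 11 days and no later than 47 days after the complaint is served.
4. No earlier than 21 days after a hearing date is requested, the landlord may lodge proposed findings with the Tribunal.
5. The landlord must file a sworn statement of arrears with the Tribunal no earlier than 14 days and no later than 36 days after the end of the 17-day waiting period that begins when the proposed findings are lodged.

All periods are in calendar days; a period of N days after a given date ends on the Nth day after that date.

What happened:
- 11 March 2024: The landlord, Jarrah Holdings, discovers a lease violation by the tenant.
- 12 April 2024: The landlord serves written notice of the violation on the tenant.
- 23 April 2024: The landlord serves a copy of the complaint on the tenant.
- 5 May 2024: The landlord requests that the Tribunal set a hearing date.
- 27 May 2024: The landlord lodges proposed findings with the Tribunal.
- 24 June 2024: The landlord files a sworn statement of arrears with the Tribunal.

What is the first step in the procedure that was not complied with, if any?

Step 1: 36 days after 11 March 2024 (when the violation is discovered) is 16 April 2024; completed 12 April 2024, before the deadline.
Step 2: the window is 5–15 days after 12 April 2024 (when the written notice is served), so 17 April 2024 through 27 April 2024; done 23 April 2024 — within the window.
Step 3: the window is 11–47 days after 23 April 2024 (when the complaint is served), so 4 May 2024 through 9 June 2024; done 5 May 2024, which is between those dates.
Step 4: the earliest permitted date is 21 days after 5 May 2024 (when a hearing date is requested), i.e. 26 May 2024; done 27 May 2024, after the minimum wait.
Step 5: the window is 14–36 days after 13 June 2024 (end of the 17-day waiting period, which began when the proposed findings are lodged on 27 May 2024), so 27 June 2024 through 19 July 2024; done 24 June 2024 — 3 days before the window opened.

Step 5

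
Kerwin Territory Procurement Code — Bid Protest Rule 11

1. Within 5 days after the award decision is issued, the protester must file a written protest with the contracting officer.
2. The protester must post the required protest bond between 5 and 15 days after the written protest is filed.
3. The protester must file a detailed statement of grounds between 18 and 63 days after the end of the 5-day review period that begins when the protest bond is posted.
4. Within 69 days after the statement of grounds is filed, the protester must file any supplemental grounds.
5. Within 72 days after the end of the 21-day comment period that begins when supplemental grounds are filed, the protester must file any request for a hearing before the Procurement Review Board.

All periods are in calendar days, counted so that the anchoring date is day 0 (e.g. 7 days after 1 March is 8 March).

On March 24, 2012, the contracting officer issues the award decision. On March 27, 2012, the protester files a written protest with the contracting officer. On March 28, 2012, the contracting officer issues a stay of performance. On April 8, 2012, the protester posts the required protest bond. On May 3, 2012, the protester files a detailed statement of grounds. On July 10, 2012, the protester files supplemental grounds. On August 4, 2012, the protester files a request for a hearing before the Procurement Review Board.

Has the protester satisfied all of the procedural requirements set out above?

Step 1 — counting 5 days from March 24, 2012 (when the award decision is issued) gives a deadline of March 29, 2012; done March 27, 2012 — timely.
Step 2 — 5 and 15 days from March 27, 2012 (when the written protest is filed) are April 1, 2012 and April 11, 2012 respectively; done April 8, 2012, which is between those dates.
Step 3 — 18 and 63 days from April 13, 2012 (end of the 5-day review period, which began when the protest bond is posted on April 8, 2012) are May 1, 2012 and June 15, 2012 respectively; done May 3, 2012, which is between those dates.
Step 4 — counting 69 days from May 3, 2012 (when the statement of grounds is filed) gives a deadline of July 11, 2012; July 10, 2012 is within that limit.
Step 5 — counting 72 days from July 31, 2012 (end of the 21-day comment period, which began when supplemental grounds are filed on July 10, 2012) gives a deadline of October 11, 2012; completed August 4, 2012, before the deadline.

Yes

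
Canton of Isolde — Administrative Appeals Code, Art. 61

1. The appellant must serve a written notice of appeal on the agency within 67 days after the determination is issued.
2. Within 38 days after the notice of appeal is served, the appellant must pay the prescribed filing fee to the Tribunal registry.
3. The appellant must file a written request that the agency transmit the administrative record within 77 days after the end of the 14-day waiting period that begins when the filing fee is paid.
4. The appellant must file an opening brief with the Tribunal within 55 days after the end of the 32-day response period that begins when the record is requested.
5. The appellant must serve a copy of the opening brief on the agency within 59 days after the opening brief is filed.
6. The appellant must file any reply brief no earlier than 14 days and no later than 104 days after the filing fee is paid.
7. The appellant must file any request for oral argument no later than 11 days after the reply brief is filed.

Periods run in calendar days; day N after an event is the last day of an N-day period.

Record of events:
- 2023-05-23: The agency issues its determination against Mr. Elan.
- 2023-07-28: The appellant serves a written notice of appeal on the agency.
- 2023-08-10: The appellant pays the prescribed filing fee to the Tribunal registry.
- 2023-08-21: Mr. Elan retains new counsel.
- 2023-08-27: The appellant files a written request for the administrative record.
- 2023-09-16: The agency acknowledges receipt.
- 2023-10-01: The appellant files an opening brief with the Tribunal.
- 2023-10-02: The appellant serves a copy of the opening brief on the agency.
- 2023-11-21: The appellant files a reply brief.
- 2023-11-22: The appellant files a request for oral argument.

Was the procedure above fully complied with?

Yes

Step 1 — counting 67 days from 2023-05-23 (when the determination is issued) gives a deadline of 2023-07-29; completed 2023-07-28, before the deadline.
Step 2 — counting 38 days from 2023-07-28 (when the notice of appeal is served) gives a deadline of 2023-09-04; done 2023-08-10 — timely.
Step 3 — counting 77 days from 2023-08-24 (end of the 14-day waiting period, which began when the filing fee is paid on 2023-08-10) gives a deadline of 2023-11-09; done 2023-08-27 — timely.
Step 4 — counting 55 days from 2023-09-28 (end of the 32-day response period, which began when the record is requested on 2023-08-27) gives a deadline of 2023-11-22; completed 2023-10-01, before the deadline.
Step 5 — counting 59 days from 2023-10-01 (when the opening brief is filed) gives a deadline of 2023-11-29; 2023-10-02 is within that limit.
Step 6 — 14 and 104 days from 2023-08-10 (when the filing fee is paid) are 2023-08-24 and 2023-11-22 respectively; done 2023-11-21, which is between those dates.
Step 7 — counting 11 days from 2023-11-21 (when the reply brief is filed) gives a deadline of 2023-12-02; 2023-11-22 is within that limit.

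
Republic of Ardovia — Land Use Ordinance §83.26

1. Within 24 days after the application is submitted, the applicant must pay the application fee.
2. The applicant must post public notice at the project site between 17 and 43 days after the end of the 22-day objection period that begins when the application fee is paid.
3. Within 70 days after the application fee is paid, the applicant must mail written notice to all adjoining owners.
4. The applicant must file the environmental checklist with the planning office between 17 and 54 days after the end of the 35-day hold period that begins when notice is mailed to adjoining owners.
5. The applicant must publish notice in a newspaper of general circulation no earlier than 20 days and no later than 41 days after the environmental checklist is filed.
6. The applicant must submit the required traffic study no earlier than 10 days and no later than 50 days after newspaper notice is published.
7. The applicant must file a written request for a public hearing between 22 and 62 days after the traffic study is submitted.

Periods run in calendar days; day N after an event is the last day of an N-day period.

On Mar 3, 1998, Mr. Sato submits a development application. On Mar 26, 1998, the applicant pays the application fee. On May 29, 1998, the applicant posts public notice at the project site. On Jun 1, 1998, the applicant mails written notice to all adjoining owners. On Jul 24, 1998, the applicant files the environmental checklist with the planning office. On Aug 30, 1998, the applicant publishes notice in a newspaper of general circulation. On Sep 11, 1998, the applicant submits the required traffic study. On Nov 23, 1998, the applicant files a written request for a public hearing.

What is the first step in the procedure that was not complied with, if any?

(1) due by Mar 3, 1998 + 24 days = Mar 27, 1998; Mar 26, 1998 is within that limit.
(2) the permitted window runs from Apr 17, 1998 + 17 = May 4, 1998 to Apr 17, 1998 + 43 = May 30, 1998; done May 29, 1998, which is between those dates.
(3) due by Mar 26, 1998 + 70 days = Jun 4, 1998; Jun 1, 1998 is within that limit.
(4) the permitted window runs from Jul 6, 1998 + 17 = Jul 23, 1998 to Jul 6, 1998 + 54 = Aug 29, 1998; done Jul 24, 1998 — within the window.
(5) the permitted window runs from Jul 24, 1998 + 20 = Aug 13, 1998 to Jul 24, 1998 + 41 = Sep 3, 1998; Aug 30, 1998 falls inside that range.
(6) the permitted window runs from Aug 30, 1998 + 10 = Sep 9, 1998 to Aug 30, 1998 + 50 = Oct 19, 1998; Sep 11, 1998 falls inside that range.
(7) the permitted window runs from Sep 11, 1998 + 22 = Oct 3, 1998 to Sep 11, 1998 + 62 = Nov 12, 1998; Nov 23, 1998 is 11 days past the end of the window.

Step 7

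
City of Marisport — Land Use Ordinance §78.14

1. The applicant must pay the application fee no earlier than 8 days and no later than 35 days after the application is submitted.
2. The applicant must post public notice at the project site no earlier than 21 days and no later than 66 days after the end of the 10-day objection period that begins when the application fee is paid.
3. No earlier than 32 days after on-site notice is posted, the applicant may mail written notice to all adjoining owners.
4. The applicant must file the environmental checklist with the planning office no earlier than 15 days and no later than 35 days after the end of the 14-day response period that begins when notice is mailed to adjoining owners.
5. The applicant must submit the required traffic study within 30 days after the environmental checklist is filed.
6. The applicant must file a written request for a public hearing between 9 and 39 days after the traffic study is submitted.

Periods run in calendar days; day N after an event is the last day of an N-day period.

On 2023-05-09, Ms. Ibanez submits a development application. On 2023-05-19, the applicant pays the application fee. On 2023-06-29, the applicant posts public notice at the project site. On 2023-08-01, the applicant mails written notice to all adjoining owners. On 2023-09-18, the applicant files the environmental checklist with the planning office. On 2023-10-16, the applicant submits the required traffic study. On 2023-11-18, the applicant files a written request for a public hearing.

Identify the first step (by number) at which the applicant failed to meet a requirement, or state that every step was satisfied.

(1) the permitted window runs from 2023-05-09 + 8 = 2023-05-17 to 2023-05-09 + 35 = 2023-06-13; 2023-05-19 falls inside that range.
(2) the permitted window runs from 2023-05-29 + 21 = 2023-06-19 to 2023-05-29 + 66 = 2023-08-03; done 2023-06-29 — within the window.
(3) permitted from 2023-06-29 + 32 days = 2023-07-31 onward; 2023-08-01 is on or after that date.
(4) the permitted window runs from 2023-08-15 + 15 = 2023-08-30 to 2023-08-15 + 35 = 2023-09-19; 2023-09-18 falls inside that range.
(5) due by 2023-09-18 + 30 days = 2023-10-18; done 2023-10-16 — timely.
(6) the permitted window runs from 2023-10-16 + 9 = 2023-10-25 to 2023-10-16 + 39 = 2023-11-24; 2023-11-18 falls inside that range.

None — every step was satisfied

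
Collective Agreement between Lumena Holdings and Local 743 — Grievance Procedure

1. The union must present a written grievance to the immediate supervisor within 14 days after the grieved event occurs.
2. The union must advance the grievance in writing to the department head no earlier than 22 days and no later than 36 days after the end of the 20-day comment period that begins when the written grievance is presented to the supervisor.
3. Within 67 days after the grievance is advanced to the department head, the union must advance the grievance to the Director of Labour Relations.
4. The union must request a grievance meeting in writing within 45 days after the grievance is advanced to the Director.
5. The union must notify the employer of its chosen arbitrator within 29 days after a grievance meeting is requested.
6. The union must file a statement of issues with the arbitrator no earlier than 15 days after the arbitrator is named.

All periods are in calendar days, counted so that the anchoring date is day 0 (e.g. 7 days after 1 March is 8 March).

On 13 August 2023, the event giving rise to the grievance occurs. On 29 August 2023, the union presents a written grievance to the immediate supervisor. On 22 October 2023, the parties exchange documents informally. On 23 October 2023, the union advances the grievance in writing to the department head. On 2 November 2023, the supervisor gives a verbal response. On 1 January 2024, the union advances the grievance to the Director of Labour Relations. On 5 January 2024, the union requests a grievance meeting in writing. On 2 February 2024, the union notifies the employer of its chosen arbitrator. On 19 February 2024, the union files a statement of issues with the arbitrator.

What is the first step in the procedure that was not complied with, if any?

Step 1 — counting 14 days from 13 August 2023 (when the grieved event occurs) gives a deadline of 27 August 2023; 29 August 2023 misses that deadline by 2 days.

Step 1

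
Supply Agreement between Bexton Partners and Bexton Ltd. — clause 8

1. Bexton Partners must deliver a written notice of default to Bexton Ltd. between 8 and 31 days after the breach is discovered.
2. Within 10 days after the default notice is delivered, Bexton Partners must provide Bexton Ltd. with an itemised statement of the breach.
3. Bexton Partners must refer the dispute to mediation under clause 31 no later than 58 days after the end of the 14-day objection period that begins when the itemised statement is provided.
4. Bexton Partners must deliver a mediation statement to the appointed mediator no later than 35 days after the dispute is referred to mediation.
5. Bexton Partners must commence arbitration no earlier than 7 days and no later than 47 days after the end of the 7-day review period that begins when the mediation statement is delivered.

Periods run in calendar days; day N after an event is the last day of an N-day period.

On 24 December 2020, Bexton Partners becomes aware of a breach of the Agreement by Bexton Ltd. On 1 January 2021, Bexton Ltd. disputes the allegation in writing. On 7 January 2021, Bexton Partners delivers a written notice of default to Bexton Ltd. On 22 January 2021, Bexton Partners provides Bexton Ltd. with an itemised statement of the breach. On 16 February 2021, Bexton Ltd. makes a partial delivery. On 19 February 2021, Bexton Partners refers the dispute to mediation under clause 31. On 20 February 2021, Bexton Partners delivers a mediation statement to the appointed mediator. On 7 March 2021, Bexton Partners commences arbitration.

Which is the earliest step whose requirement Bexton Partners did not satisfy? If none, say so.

Step 2

Step 1 — 8 and 31 days from 24 December 2020 (when the breach is discovered) are 1 January 2021 and 24 January 2021 respectively; 7 January 2021 falls inside that range.
Step 2 — counting 10 days from 7 January 2021 (when the default notice is delivered) gives a deadline of 17 January 2021; done 22 January 2021 — 5 days late.
The analysis stops there.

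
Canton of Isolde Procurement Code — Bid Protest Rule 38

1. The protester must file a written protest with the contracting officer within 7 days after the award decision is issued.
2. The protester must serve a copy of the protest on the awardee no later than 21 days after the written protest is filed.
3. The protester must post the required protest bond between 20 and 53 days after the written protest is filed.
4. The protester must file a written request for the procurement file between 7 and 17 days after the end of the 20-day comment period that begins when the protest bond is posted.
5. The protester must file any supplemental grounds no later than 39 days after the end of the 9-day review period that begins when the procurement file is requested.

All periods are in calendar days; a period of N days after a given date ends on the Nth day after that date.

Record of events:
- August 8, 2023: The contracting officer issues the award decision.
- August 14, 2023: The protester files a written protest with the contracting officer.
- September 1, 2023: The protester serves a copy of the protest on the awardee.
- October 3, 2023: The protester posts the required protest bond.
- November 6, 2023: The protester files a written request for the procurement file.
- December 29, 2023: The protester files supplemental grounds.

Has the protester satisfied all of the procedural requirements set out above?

No

Step 1: 7 days after August 8, 2023 (when the award decision is issued) is August 15, 2023; August 14, 2023 is within that limit.
Step 2: 21 days after August 14, 2023 (when the written protest is filed) is September 4, 2023; done September 1, 2023 — timely.
Step 3: the window is 20–53 days after August 14, 2023 (when the written protest is filed), so September 3, 2023 through October 6, 2023; done October 3, 2023, which is between those dates.
Step 4: the window is 7–17 days after October 23, 2023 (end of the 20-day comment period, which began when the protest bond is posted on October 3, 2023), so October 30, 2023 through November 9, 2023; done November 6, 2023 — within the window.
Step 5: 39 days after November 15, 2023 (end of the 9-day review period, which began when the procurement file is requested on November 6, 2023) is December 24, 2023; done December 29, 2023 — 5 days late.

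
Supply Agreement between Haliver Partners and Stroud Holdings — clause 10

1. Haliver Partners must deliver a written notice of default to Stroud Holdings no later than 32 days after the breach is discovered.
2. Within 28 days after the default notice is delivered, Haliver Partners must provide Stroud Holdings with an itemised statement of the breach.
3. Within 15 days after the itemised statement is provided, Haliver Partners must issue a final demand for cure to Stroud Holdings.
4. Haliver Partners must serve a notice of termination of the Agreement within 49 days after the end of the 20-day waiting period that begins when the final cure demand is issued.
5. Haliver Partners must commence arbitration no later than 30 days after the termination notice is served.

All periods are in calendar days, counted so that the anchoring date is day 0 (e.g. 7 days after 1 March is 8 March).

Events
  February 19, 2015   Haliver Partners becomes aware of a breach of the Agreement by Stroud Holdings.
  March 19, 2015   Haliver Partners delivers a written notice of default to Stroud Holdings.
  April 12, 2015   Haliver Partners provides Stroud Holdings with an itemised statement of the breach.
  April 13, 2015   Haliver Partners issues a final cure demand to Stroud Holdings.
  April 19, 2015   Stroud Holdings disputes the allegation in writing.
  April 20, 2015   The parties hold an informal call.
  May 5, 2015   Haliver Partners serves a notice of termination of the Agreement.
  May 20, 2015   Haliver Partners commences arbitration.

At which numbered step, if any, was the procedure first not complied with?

None — every step was satisfied

Step 1 — counting 32 days from February 19, 2015 (when the breach is discovered) gives a deadline of March 23, 2015; completed March 19, 2015, before the deadline.
Step 2 — counting 28 days from March 19, 2015 (when the default notice is delivered) gives a deadline of April 16, 2015; done April 12, 2015 — timely.
Step 3 — counting 15 days from April 12, 2015 (when the itemised statement is provided) gives a deadline of April 27, 2015; April 13, 2015 is within that limit.
Step 4 — counting 49 days from May 3, 2015 (end of the 20-day waiting period, which began when the final cure demand is issued on April 13, 2015) gives a deadline of June 21, 2015; completed May 5, 2015, before the deadline.
Step 5 — counting 30 days from May 5, 2015 (when the termination notice is served) gives a deadline of June 4, 2015; done May 20, 2015 — timely.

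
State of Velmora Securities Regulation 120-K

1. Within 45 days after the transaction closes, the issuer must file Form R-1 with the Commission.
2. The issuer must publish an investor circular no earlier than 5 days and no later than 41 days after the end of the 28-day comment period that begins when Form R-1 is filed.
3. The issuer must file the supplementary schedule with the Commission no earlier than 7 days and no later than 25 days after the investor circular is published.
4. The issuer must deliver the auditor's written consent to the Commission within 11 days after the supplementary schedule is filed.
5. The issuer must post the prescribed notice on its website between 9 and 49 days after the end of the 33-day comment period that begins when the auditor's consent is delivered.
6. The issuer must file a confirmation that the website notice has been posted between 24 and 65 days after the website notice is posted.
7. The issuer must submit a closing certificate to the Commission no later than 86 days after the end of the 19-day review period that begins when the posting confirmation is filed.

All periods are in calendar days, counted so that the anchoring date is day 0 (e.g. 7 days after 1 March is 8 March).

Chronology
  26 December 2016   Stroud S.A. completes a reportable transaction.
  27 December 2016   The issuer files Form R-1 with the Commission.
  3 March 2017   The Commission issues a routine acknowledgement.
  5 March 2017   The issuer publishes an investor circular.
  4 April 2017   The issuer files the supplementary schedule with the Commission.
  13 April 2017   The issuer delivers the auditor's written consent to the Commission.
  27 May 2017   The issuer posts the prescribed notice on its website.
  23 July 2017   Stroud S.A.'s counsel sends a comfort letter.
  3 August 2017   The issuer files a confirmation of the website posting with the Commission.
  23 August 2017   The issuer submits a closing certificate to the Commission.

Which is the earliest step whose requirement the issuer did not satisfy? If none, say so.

Step 3

Step 1 — counting 45 days from 26 December 2016 (when the transaction closes) gives a deadline of 9 February 2017; completed 27 December 2016, before the deadline.
Step 2 — 5 and 41 days from 24 January 2017 (end of the 28-day comment period, which began when Form R-1 is filed on 27 December 2016) are 29 January 2017 and 6 March 2017 respectively; 5 March 2017 falls inside that range.
Step 3 — 7 and 25 days from 5 March 2017 (when the investor circular is published) are 12 March 2017 and 30 March 2017 respectively; 4 April 2017 is 5 days past the end of the window.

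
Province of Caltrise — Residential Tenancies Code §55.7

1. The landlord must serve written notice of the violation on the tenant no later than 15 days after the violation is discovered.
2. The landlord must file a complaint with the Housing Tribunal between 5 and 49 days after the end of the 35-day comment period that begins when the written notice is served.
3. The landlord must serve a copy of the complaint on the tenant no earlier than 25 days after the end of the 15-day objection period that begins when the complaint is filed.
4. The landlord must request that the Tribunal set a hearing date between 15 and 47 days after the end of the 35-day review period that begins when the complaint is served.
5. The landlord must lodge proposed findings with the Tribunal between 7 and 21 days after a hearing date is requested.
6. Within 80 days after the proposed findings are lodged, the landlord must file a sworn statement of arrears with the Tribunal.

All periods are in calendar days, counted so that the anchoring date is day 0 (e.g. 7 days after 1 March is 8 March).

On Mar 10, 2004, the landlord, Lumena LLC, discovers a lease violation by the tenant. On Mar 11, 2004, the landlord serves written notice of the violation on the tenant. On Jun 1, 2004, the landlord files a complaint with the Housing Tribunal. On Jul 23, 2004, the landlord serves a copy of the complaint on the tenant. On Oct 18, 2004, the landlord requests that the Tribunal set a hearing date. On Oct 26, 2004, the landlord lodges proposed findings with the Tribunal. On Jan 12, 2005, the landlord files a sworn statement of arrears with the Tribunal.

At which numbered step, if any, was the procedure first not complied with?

Step 4

Step 1 — counting 15 days from Mar 10, 2004 (when the violation is discovered) gives a deadline of Mar 25, 2004; done Mar 11, 2004 — timely.
Step 2 — 5 and 49 days from Apr 15, 2004 (end of the 35-day comment period, which began when the written notice is served on Mar 11, 2004) are Apr 20, 2004 and Jun 3, 2004 respectively; done Jun 1, 2004, which is between those dates.
Step 3 — must wait 25 days from Jun 16, 2004 (end of the 15-day objection period, which began when the complaint is filed on Jun 1, 2004), so not before Jul 11, 2004; done Jul 23, 2004, after the minimum wait.
Step 4 — 15 and 47 days from Aug 27, 2004 (end of the 35-day review period, which began when the complaint is served on Jul 23, 2004) are Sep 11, 2004 and Oct 13, 2004 respectively; Oct 18, 2004 is 5 days past the end of the window.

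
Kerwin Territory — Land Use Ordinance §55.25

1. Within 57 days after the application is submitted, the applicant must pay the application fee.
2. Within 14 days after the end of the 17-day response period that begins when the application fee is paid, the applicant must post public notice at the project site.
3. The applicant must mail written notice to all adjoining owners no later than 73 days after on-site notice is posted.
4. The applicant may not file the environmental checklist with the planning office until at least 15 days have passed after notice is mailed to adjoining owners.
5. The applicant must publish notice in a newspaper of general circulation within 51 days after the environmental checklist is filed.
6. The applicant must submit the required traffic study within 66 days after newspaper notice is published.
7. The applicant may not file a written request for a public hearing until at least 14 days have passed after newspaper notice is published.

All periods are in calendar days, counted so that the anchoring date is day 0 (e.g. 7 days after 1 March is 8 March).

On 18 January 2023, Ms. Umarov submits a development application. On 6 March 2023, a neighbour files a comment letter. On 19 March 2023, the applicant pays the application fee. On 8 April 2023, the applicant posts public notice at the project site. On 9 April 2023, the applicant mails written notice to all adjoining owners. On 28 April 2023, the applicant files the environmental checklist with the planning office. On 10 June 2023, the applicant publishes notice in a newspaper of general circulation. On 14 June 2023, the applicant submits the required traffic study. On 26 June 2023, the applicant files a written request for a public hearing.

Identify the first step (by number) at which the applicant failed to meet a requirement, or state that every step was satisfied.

(1) due by 18 January 2023 + 57 days = 16 March 2023; not done until 19 March 2023, 3 days after the deadline.

Step 1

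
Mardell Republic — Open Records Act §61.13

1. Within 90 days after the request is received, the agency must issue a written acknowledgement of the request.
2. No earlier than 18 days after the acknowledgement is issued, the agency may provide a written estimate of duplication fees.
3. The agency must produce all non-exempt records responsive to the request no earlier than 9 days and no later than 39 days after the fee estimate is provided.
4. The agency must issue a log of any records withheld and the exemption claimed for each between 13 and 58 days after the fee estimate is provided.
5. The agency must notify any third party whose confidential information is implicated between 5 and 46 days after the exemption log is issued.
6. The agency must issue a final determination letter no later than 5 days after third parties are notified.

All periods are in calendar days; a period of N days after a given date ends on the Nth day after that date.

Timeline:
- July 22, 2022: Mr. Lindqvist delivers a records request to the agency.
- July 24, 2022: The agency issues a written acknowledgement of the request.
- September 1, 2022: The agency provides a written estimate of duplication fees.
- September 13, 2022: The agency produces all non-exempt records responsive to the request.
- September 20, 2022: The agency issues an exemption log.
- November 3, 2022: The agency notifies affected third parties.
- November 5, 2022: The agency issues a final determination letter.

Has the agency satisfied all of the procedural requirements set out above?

Yes

Step 1: 90 days after July 22, 2022 (when the request is received) is October 20, 2022; July 24, 2022 is within that limit.
Step 2: the earliest permitted date is 18 days after July 24, 2022 (when the acknowledgement is issued), i.e. August 11, 2022; done September 1, 2022, after the minimum wait.
Step 3: the window is 9–39 days after September 1, 2022 (when the fee estimate is provided), so September 10, 2022 through October 10, 2022; done September 13, 2022, which is between those dates.
Step 4: the window is 13–58 days after September 1, 2022 (when the fee estimate is provided), so September 14, 2022 through October 29, 2022; done September 20, 2022 — within the window.
Step 5: the window is 5–46 days after September 20, 2022 (when the exemption log is issued), so September 25, 2022 through November 5, 2022; November 3, 2022 falls inside that range.
Step 6: 5 days after November 3, 2022 (when third parties are notified) is November 8, 2022; done November 5, 2022 — timely.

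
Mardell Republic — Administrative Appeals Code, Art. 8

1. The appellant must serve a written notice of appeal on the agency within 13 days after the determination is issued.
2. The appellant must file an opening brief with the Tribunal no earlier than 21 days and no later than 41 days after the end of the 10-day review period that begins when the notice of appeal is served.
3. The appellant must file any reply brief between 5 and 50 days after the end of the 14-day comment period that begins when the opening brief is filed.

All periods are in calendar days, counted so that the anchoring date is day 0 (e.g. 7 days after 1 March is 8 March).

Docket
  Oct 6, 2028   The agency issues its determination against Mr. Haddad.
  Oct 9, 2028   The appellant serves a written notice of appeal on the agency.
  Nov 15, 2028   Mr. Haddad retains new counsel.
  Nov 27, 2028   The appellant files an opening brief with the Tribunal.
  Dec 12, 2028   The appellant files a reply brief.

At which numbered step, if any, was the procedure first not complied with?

Step 3

(1) due by Oct 6, 2028 + 13 days = Oct 19, 2028; completed Oct 9, 2028, before the deadline.
(2) the permitted window runs from Oct 19, 2028 + 21 = Nov 9, 2028 to Oct 19, 2028 + 41 = Nov 29, 2028; Nov 27, 2028 falls inside that range.
(3) the permitted window runs from Dec 11, 2028 + 5 = Dec 16, 2028 to Dec 11, 2028 + 50 = Jan 30, 2029; Dec 12, 2028 is 4 days too early.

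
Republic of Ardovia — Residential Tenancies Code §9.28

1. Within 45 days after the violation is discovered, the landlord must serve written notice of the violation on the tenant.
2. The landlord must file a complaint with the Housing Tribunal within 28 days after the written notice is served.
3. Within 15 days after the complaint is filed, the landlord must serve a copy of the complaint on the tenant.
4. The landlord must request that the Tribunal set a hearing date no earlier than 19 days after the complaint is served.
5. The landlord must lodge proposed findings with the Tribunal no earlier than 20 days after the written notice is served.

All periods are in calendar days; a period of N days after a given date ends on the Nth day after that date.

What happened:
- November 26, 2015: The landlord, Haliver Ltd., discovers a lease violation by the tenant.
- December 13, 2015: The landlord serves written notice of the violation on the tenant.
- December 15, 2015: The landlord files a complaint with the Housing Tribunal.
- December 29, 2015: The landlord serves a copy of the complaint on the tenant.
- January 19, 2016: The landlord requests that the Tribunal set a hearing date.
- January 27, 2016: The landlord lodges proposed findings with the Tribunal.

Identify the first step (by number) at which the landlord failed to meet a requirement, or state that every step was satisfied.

Step 1: 45 days after November 26, 2015 (when the violation is discovered) is January 10, 2016; December 13, 2015 is within that limit.
Step 2: 28 days after December 13, 2015 (when the written notice is served) is January 10, 2016; December 15, 2015 is within that limit.
Step 3: 15 days after December 15, 2015 (when the complaint is filed) is December 30, 2015; done December 29, 2015 — timely.
Step 4: the earliest permitted date is 19 days after December 29, 2015 (when the complaint is served), i.e. January 17, 2016; done January 19, 2016 — permitted.
Step 5: the earliest permitted date is 20 days after December 13, 2015 (when the written notice is served), i.e. January 2, 2016; done January 27, 2016, after the minimum wait.

None — every step was satisfied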